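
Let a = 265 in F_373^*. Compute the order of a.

186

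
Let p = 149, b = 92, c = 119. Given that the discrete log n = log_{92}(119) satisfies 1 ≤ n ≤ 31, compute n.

Compute 92^1 mod 149 = 92, then multiply by 92 repeatedly:
  92^1=92  92^2=120  92^3=14  92^4=96  92^5=41
  92^6=47  92^7=3  92^8=127  92^9=62  92^10=42
  92^11=139  92^12=123  92^13=141  92^14=9  92^15=83
  92^16=37  92^17=126  92^18=119
Found 119 at exponent 18.

18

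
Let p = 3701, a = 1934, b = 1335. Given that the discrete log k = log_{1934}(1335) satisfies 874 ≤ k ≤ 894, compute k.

Compute 1934^874 mod 3701 = 1645, then multiply by 1934 repeatedly:
  1934^874=1645  1934^875=2271  1934^876=2728  1934^877=2027  1934^878=859
  1934^879=3258  1934^880=1870  1934^881=703  1934^882=1335
Found 1335 at exponent 882.

882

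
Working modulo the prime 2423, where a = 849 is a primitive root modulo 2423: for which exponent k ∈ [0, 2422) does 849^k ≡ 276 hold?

Baby-step giant-step with m = ceil(sqrt(2422)) = 50.
Baby table (849^j mod 2423 for j=0..49):
  0:1  1:849  2:1170  3:2323  4:2328  5:1727  6:308  7:2231
  8:1756  9:699  10:2239  11:1279  12:367  13:1439  14:519  15:2068
  16:1480  17:1406  18:1578  19:2226  20:2357  21:2118  22:316  23:1754
  24:1424  25:2322  26:1479  27:557  28:408  29:2326  30:29  31:391
  32:8  33:1946  34:2091  35:1623  36:1663  37:1701  38:41  39:887
  40:1933  41:746  42:951  43:540  44:513  45:1820  46:1729  47:2006
  48:2148  49:1556
Giant step factor: 849^(-50) ≡ 576 (mod 2423).
Scan 276·576^i mod 2423 for i = 0, 1, …:
  i=0: 276   i=1: 1481   i=2: 160   i=3: 86
  i=4: 1076   i=5: 1911   i=6: 694   i=7: 2372
  i=8: 2123   i=9: 1656     …   i=30: 1615
  i=31: 2231
Match at i=31, j=7: k = 31·50 + 7 = 1557.

1557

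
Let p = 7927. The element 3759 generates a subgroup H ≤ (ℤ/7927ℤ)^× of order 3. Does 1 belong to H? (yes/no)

yes

⟨3759⟩ has order 3; its elements mod 7927 are {1, 3759, 4167}.
1 is in this set.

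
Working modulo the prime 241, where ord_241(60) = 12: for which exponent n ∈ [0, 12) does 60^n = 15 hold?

8

Successive powers of 60 modulo 241:
  60^0=1  60^1=60  60^2=226  60^3=64  60^4=225  60^5=4
  60^6=240  60^7=181  60^8=15
So 60^8 ≡ 15 (mod 241), giving n = 8.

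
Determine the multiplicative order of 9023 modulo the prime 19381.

6460

The order of 9023 must divide p − 1 = 19380 = 2^2 · 3 · 5 · 17 · 19.
Divisors: 1, 2, 3, 4, 5, 6, 10, 12, 15, 17, 19, 20, 30, 34, 38, 51, 57, 60, 68, 76, 85, 95, 102, 114, 170, 190, 204, 228, 255, 285, 323, 340, 380, 510, 570, 646, 969, 1020, 1140, 1292, 1615, 1938, 3230, 3876, 4845, 6460, 9690, 19380.
Check each in increasing order: 9023^1 ≡ 9023;  9023^2 ≡ 14329;  9023^3 ≡ 19297;  9023^4 ≡ 17308;  9023^5 ≡ 17367;  9023^6 ≡ 7056;  9023^10 ≡ 5567;  9023^12 ≡ 16728;  9023^15 ≡ 9661;  9023^17 ≡ 13367;  9023^19 ≡ 12701;  9023^20 ≡ 1270;  9023^30 ≡ 15406;  9023^34 ≡ 3250;  9023^38 ≡ 7338;  9023^51 ≡ 9929;  9023^57 ≡ 16090;  9023^60 ≡ 5110;  9023^68 ≡ 19236;  9023^76 ≡ 5826;  9023^85 ≡ 19266;  9023^95 ≡ 18749;  9023^102 ≡ 13275;  9023^114 ≡ 16083;  9023^170 ≡ 13225;  9023^190 ≡ 11804;  9023^204 ≡ 13573;  9023^228 ≡ 4063;  9023^255 ≡ 10224;  9023^285 ≡ 1557;  9023^323 ≡ 9857;  9023^340 ≡ 6481;  9023^380 ≡ 4407;  9023^510 ≡ 8443;  9023^570 ≡ 1624;  9023^646 ≡ 3496;  9023^969 ≡ 654;  9023^1020 ≡ 931;  9023^1140 ≡ 1560;  9023^1292 ≡ 11986;  9023^1615 ≡ 18807;  9023^1938 ≡ 1334;  9023^3230 ≡ 19380;  9023^3876 ≡ 15885;  9023^4845 ≡ 574;  9023^6460 ≡ 1.
Smallest exponent giving 1 is 6460.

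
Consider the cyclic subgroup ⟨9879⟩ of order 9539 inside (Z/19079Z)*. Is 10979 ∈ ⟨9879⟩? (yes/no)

no

10979 ∈ ⟨9879⟩ iff 10979^9539 ≡ 1 (mod 19079), since |⟨9879⟩| = 9539.
10979^9539 mod 19079 = 19078.
Since 19078 ≠ 1, 10979 does not lie in the subgroup.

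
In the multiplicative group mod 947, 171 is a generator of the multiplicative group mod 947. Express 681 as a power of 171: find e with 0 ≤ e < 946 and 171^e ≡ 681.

98

Baby-step giant-step with m = ceil(sqrt(946)) = 31.
Baby table (171^j mod 947 for j=0..30):
  0:1  1:171  2:831  3:51  4:198  5:713  6:707  7:628
  8:377  9:71  10:777  11:287  12:780  13:800  14:432  15:6
  16:79  17:251  18:306  19:241  20:490  21:454  22:927  23:368
  24:426  25:874  26:775  27:892  28:65  29:698  30:36
Giant step factor: 171^(-31) ≡ 2 (mod 947).
Scan 681·2^i mod 947 for i = 0, 1, …:
  i=0: 681   i=1: 415   i=2: 830   i=3: 713
Match at i=3, j=5: e = 3·31 + 5 = 98.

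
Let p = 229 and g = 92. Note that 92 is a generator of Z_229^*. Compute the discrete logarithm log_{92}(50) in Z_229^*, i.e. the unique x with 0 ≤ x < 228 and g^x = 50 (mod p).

Baby-step giant-step with m = ceil(sqrt(228)) = 16.
Baby table (92^j mod 229 for j=0..15):
  0:1  1:92  2:220  3:88  4:81  5:124  6:187  7:29
  8:149  9:197  10:33  11:59  12:161  13:156  14:154  15:199
Giant step factor: 92^(-16) ≡ 19 (mod 229).
Scan 50·19^i mod 229 for i = 0, 1, …:
  i=0: 50   i=1: 34   i=2: 188   i=3: 137
  i=4: 84   i=5: 222   i=6: 96   i=7: 221
  i=8: 77   i=9: 89   i=10: 88
Match at i=10, j=3: x = 10·16 + 3 = 163.

163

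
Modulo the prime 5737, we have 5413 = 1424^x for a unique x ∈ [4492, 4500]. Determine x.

4500

Compute 1424^4492 mod 5737 = 197, then multiply by 1424 repeatedly:
  1424^4492=197  1424^4493=5152  1424^4494=4562  1424^4495=2004  1424^4496=2407
  1424^4497=2579  1424^4498=816  1424^4499=3110  1424^4500=5413
Found 5413 at exponent 4500.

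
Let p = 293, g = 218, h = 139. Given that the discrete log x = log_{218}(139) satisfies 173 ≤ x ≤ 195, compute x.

187

Compute 218^173 mod 293 = 285, then multiply by 218 repeatedly:
  218^173=285  218^174=14  218^175=122  218^176=226  218^177=44
  218^178=216  218^179=208  218^180=222  218^181=51  218^182=277
  218^183=28  218^184=244  218^185=159  218^186=88  218^187=139
Found 139 at exponent 187.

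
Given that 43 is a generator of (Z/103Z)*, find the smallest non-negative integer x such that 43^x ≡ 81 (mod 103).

Successive powers of 43 modulo 103:
  43^0=1  43^1=43  43^2=98  43^3=94  43^4=25  43^5=45
  43^6=81
So 43^6 ≡ 81 (mod 103), giving x = 6.

6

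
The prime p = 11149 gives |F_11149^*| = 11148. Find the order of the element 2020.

The order of 2020 must divide p − 1 = 11148 = 2^2 · 3 · 929.
Divisors: 1, 2, 3, 4, 6, 12, 929, 1858, 2787, 3716, 5574, 11148.
Check each in increasing order: 2020^1 ≡ 2020;  2020^2 ≡ 11015;  2020^3 ≡ 8045;  2020^4 ≡ 6807;  2020^6 ≡ 2080;  2020^12 ≡ 588;  2020^929 ≡ 3128;  2020^1858 ≡ 6711;  2020^2787 ≡ 9590;  2020^3716 ≡ 6710;  2020^5574 ≡ 11148;  2020^11148 ≡ 1.
Smallest exponent giving 1 is 11148.

11148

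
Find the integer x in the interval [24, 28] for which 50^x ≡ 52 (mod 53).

26

Compute 50^24 mod 53 = 47, then multiply by 50 repeatedly:
  50^24=47  50^25=18  50^26=52
Found 52 at exponent 26.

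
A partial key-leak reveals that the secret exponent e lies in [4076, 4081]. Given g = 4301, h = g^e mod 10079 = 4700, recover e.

4081

Compute 4301^4076 mod 10079 = 9015, then multiply by 4301 repeatedly:
  4301^4076=9015  4301^4077=9681  4301^4078=1632  4301^4079=4248  4301^4080=7500
  4301^4081=4700
Found 4700 at exponent 4081.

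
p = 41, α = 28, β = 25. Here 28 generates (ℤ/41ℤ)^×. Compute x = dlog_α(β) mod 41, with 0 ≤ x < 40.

Successive powers of 28 modulo 41:
  28^0=1  28^1=28  28^2=5  28^3=17  28^4=25
So 28^4 ≡ 25 (mod 41), giving x = 4.

4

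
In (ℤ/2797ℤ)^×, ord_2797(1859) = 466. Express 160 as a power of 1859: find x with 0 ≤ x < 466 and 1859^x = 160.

Baby-step giant-step with m = ceil(sqrt(466)) = 22.
Baby table (1859^j mod 2797 for j=0..21):
  0:1  1:1859  2:1586  3:336  4:893  5:1466  6:1016  7:769
  8:304  9:142  10:1060  11:1452  12:163  13:941  14:1194  15:1625
  16:115  17:1213  18:585  19:2279  20:2003  21:770
Giant step factor: 1859^(-22) ≡ 2722 (mod 2797).
Scan 160·2722^i mod 2797 for i = 0, 1, …:
  i=0: 160   i=1: 1985   i=2: 2163   i=3: 1
Match at i=3, j=0: x = 3·22 + 0 = 66.

66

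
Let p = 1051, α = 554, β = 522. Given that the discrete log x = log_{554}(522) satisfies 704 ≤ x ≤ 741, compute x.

Compute 554^704 mod 1051 = 844, then multiply by 554 repeatedly:
  554^704=844  554^705=932  554^706=287  554^707=297  554^708=582
  554^709=822  554^710=305  554^711=810  554^712=1014  554^713=522
Found 522 at exponent 713.

713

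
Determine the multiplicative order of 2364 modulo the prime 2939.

The order of 2364 must divide p − 1 = 2938 = 2 · 13 · 113.
Divisors: 1, 2, 13, 26, 113, 226, 1469, 2938.
Check each in increasing order: 2364^1 ≡ 2364;  2364^2 ≡ 1457;  2364^13 ≡ 2518;  2364^26 ≡ 901;  2364^113 ≡ 1363;  2364^226 ≡ 321;  2364^1469 ≡ 1.
Smallest exponent giving 1 is 1469.

1469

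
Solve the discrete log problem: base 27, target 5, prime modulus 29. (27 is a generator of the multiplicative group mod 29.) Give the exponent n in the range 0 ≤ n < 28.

22

Successive powers of 27 modulo 29:
  27^0=1  27^1=27  27^2=4  27^3=21  27^4=16  27^5=26
  27^6=6  27^7=17  27^8=24  27^9=10  27^10=9  27^11=11
  27^12=7  27^13=15  27^14=28  27^15=2  27^16=25  27^17=8
  27^18=13  27^19=3  27^20=23  27^21=12  27^22=5
So 27^22 ≡ 5 (mod 29), giving n = 22.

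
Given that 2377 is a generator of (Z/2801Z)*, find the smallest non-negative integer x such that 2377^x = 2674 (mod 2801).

Baby-step giant-step with m = ceil(sqrt(2800)) = 53.
Baby table (2377^j mod 2801 for j=0..52):
  0:1  1:2377  2:512  3:1390  4:1651  5:226  6:2211  7:871
  8:428  9:593  10:658  11:1108  12:776  13:1494  14:2371  15:255
  16:1119  17:1714  18:1524  19:855  20:1610  21:804  22:826  23:2702
  24:2762  25:2531  26:2440  27:1810  28:34  29:2390  30:602  31:2444
  32:114  33:2082  34:2348  35:1604  36:547  37:555  38:2765  39:1259
  40:1175  41:378  42:2186  43:267  44:1633  45:2256  46:1398  47:1060
  48:1521  49:2127  50:74  51:2236  52:1475
Giant step factor: 2377^(-53) ≡ 1770 (mod 2801).
Scan 2674·1770^i mod 2801 for i = 0, 1, …:
  i=0: 2674   i=1: 2091   i=2: 949   i=3: 1931
  i=4: 650   i=5: 2090   i=6: 1980   i=7: 549
  i=8: 2584   i=9: 2448     …   i=23: 2712
  i=24: 2127
Match at i=24, j=49: x = 24·53 + 49 = 1321.

1321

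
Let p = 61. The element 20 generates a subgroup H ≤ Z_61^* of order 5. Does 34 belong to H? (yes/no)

yes

34 ∈ ⟨20⟩ iff 34^5 ≡ 1 (mod 61), since |⟨20⟩| = 5.
34^5 mod 61 = 1.
Since 1 = 1, 34 lies in the subgroup.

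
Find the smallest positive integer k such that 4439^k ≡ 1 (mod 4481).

128

The order of 4439 must divide p − 1 = 4480 = 2^7 · 5 · 7.
Divisors: 1, 2, 4, 5, 7, 8, 10, 14, 16, 20, 28, 32, 35, 40, 56, 64, 70, 80, 112, 128, 140, 160, 224, 280, 320, 448, 560, 640, 896, 1120, 2240, 4480.
Check each in increasing order: 4439^1 ≡ 4439;  4439^2 ≡ 1764;  4439^4 ≡ 1882;  4439^5 ≡ 1614;  4439^7 ≡ 1661;  4439^8 ≡ 1934;  4439^10 ≡ 1535;  4439^14 ≡ 3106;  4439^16 ≡ 3202;  4439^20 ≡ 3700;  4439^28 ≡ 4124;  4439^32 ≡ 276;  4439^35 ≡ 2996;  4439^40 ≡ 545;  4439^56 ≡ 1981;  4439^64 ≡ 4480;  4439^70 ≡ 573;  4439^80 ≡ 1279;  4439^112 ≡ 3486;  4439^128 ≡ 1.
Smallest exponent giving 1 is 128.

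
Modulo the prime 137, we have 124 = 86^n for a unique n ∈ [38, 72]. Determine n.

39

Compute 86^38 mod 137 = 11, then multiply by 86 repeatedly:
  86^38=11  86^39=124
Found 124 at exponent 39.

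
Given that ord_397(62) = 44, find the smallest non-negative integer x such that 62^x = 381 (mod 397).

30

Baby-step giant-step with m = ceil(sqrt(44)) = 7.
Baby table (62^j mod 397 for j=0..6):
  0:1  1:62  2:271  3:128  4:393  5:149  6:107
Giant step factor: 62^(-7) ≡ 252 (mod 397).
Scan 381·252^i mod 397 for i = 0, 1, …:
  i=0: 381   i=1: 335   i=2: 256   i=3: 198
  i=4: 271
Match at i=4, j=2: x = 4·7 + 2 = 30.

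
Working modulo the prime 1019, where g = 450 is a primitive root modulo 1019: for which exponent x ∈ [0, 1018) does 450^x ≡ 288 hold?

Baby-step giant-step with m = ceil(sqrt(1018)) = 32.
Baby table (450^j mod 1019 for j=0..31):
  0:1  1:450  2:738  3:925  4:498  5:939  6:684  7:62
  8:387  9:920  10:286  11:306  12:135  13:629  14:787  15:557
  16:995  17:409  18:630  19:218  20:276  21:901  22:907  23:550
  24:902  25:338  26:269  27:808  28:836  29:189  30:473  31:898
Giant step factor: 450^(-32) ≡ 23 (mod 1019).
Scan 288·23^i mod 1019 for i = 0, 1, …:
  i=0: 288   i=1: 510   i=2: 521   i=3: 774
  i=4: 479   i=5: 827   i=6: 679   i=7: 332
  i=8: 503   i=9: 360     …   i=17: 374
  i=18: 450
Match at i=18, j=1: x = 18·32 + 1 = 577.

577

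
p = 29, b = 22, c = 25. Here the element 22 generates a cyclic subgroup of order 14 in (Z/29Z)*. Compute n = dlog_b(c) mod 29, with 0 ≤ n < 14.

6

Successive powers of 22 modulo 29:
  22^0=1  22^1=22  22^2=20  22^3=5  22^4=23  22^5=13
  22^6=25
So 22^6 ≡ 25 (mod 29), giving n = 6.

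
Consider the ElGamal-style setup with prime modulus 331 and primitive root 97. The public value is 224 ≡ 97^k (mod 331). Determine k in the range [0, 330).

Baby-step giant-step with m = ceil(sqrt(330)) = 19.
Baby table (97^j mod 331 for j=0..18):
  0:1  1:97  2:141  3:106  4:21  5:51  6:313  7:240
  8:110  9:78  10:284  11:75  12:324  13:314  14:6  15:251
  16:184  17:305  18:126
Giant step factor: 97^(-19) ≡ 278 (mod 331).
Scan 224·278^i mod 331 for i = 0, 1, …:
  i=0: 224   i=1: 44   i=2: 316   i=3: 133
  i=4: 233   i=5: 229   i=6: 110
Match at i=6, j=8: k = 6·19 + 8 = 122.

122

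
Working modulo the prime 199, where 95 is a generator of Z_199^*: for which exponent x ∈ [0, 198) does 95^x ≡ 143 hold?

7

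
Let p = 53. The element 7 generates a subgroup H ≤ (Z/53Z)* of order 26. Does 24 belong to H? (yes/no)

yes

24 ∈ ⟨7⟩ iff 24^26 ≡ 1 (mod 53), since |⟨7⟩| = 26.
24^26 mod 53 = 1.
Since 1 = 1, 24 lies in the subgroup.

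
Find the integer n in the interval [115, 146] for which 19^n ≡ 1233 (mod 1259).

Compute 19^115 mod 1259 = 606, then multiply by 19 repeatedly:
  19^115=606  19^116=183  19^117=959  19^118=595  19^119=1233
Found 1233 at exponent 119.

119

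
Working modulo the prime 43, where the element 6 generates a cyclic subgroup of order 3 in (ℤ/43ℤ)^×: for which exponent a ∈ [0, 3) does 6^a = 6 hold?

1

Successive powers of 6 modulo 43:
  6^0=1  6^1=6
So 6^1 ≡ 6 (mod 43), giving a = 1.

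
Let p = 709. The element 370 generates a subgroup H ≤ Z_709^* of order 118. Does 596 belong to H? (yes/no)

no

596 ∈ ⟨370⟩ iff 596^118 ≡ 1 (mod 709), since |⟨370⟩| = 118.
596^118 mod 709 = 227.
Since 227 ≠ 1, 596 does not lie in the subgroup.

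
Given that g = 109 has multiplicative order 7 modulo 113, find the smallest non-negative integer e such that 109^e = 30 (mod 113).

4

Successive powers of 109 modulo 113:
  109^0=1  109^1=109  109^2=16  109^3=49  109^4=30
So 109^4 ≡ 30 (mod 113), giving e = 4.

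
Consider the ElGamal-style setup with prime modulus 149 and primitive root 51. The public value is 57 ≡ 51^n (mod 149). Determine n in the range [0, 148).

45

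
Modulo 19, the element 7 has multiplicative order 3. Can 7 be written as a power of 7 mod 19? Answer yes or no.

⟨7⟩ has order 3; its elements mod 19 are {1, 7, 11}.
7 is in this set.

yes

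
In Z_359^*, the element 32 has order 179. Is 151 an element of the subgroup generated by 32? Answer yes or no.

yes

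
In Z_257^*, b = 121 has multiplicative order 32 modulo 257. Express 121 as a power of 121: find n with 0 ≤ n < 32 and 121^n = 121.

1

Successive powers of 121 modulo 257:
  121^0=1  121^1=121
So 121^1 ≡ 121 (mod 257), giving n = 1.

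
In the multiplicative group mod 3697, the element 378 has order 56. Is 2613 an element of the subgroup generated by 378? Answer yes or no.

yes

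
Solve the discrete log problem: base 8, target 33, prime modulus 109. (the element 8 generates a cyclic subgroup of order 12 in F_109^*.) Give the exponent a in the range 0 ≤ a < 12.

Successive powers of 8 modulo 109:
  8^0=1  8^1=8  8^2=64  8^3=76  8^4=63  8^5=68
  8^6=108  8^7=101  8^8=45  8^9=33
So 8^9 ≡ 33 (mod 109), giving a = 9.

9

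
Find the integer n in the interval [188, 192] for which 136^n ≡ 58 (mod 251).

192

Compute 136^188 mod 251 = 93, then multiply by 136 repeatedly:
  136^188=93  136^189=98  136^190=25  136^191=137  136^192=58
Found 58 at exponent 192.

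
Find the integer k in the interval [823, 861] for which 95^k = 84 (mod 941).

842

Compute 95^823 mod 941 = 203, then multiply by 95 repeatedly:
  95^823=203  95^824=465  95^825=889  95^826=706  95^827=259
  95^828=139  95^829=31  95^830=122  95^831=298  95^832=80
  95^833=72  95^834=253  95^835=510  95^836=459  95^837=319
  95^838=193  95^839=456  95^840=34  95^841=407  95^842=84
Found 84 at exponent 842.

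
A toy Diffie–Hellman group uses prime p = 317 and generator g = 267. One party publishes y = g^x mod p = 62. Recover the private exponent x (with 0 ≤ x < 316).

Baby-step giant-step with m = ceil(sqrt(316)) = 18.
Baby table (267^j mod 317 for j=0..17):
  0:1  1:267  2:281  3:215  4:28  5:185  6:260  7:314
  8:150  9:108  10:306  11:233  12:79  13:171  14:9  15:184
  16:310  17:33
Giant step factor: 267^(-18) ≡ 39 (mod 317).
Scan 62·39^i mod 317 for i = 0, 1, …:
  i=0: 62   i=1: 199   i=2: 153   i=3: 261
  i=4: 35   i=5: 97   i=6: 296   i=7: 132
  i=8: 76   i=9: 111     …   i=15: 80
  i=16: 267
Match at i=16, j=1: x = 16·18 + 1 = 289.

289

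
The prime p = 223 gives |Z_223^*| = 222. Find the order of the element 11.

222

The order of 11 must divide p − 1 = 222 = 2 · 3 · 37.
Divisors: 1, 2, 3, 6, 37, 74, 111, 222.
Check each in increasing order: 11^1 ≡ 11;  11^2 ≡ 121;  11^3 ≡ 216;  11^6 ≡ 49;  11^37 ≡ 40;  11^74 ≡ 39;  11^111 ≡ 222;  11^222 ≡ 1.
Smallest exponent giving 1 is 222.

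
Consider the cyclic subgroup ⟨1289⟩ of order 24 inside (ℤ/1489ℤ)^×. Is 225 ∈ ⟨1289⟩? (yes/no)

yes

⟨1289⟩ has order 24; its elements mod 1489 are {1, 15, 22, 67, 185, 200, 203, 225, 330, 397, 483, 484, 1005, 1006, 1092, 1159, 1264, 1286, 1289, 1304, 1422, 1467, 1474, 1488}.
225 is in this set.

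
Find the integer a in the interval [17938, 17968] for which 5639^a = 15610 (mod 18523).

17948

Compute 5639^17938 mod 18523 = 1147, then multiply by 5639 repeatedly:
  5639^17938=1147  5639^17939=3406  5639^17940=16606  5639^17941=7469  5639^17942=14912
  5639^17943=12871  5639^17944=6455  5639^17945=2050  5639^17946=1598  5639^17947=8944
  5639^17948=15610
Found 15610 at exponent 17948.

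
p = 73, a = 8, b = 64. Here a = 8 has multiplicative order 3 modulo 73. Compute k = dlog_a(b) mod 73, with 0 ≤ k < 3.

2

Successive powers of 8 modulo 73:
  8^0=1  8^1=8  8^2=64
So 8^2 ≡ 64 (mod 73), giving k = 2.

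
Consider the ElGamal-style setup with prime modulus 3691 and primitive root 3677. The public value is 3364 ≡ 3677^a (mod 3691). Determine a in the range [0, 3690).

Baby-step giant-step with m = ceil(sqrt(3690)) = 61.
Baby table (3677^j mod 3691 for j=0..60):
  0:1  1:3677  2:196  3:947  4:1506  5:1062  6:3587  7:1456
  8:1762  9:1169  10:2089  11:282  12:3434  13:3598  14:1302  15:227
  16:513  17:200  18:891  19:2290  20:1159  21:2229  22:2013  23:1346
  24:3302  25:1755  26:1267  27:717  28:1035  29:274  30:3546  31:2030
  32:1108  33:2943  34:3090  35:1032  36:316  37:2958  38:2880  39:281
  40:3448  41:3402  42:355  43:2412  44:3142  45:304  46:3126  47:528
  48:3681  49:140  50:1731  51:1603  52:3395  53:453  54:1040  55:204
  56:835  57:3074  58:1256  59:871  60:2570
Giant step factor: 3677^(-61) ≡ 1782 (mod 3691).
Scan 3364·1782^i mod 3691 for i = 0, 1, …:
  i=0: 3364   i=1: 464   i=2: 64   i=3: 3318
  i=4: 3385   i=5: 976   i=6: 771   i=7: 870
  i=8: 120   i=9: 3453     …   i=53: 2479
  i=54: 3142
Match at i=54, j=44: a = 54·61 + 44 = 3338.

3338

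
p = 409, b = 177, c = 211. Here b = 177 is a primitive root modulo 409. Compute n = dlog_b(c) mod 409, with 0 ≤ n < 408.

265

Baby-step giant-step with m = ceil(sqrt(408)) = 21.
Baby table (177^j mod 409 for j=0..20):
  0:1  1:177  2:245  3:11  4:311  5:241  6:121  7:149
  8:197  9:104  10:3  11:122  12:326  13:33  14:115  15:314
  16:363  17:38  18:182  19:312  20:9
Giant step factor: 177^(-21) ≡ 19 (mod 409).
Scan 211·19^i mod 409 for i = 0, 1, …:
  i=0: 211   i=1: 328   i=2: 97   i=3: 207
  i=4: 252   i=5: 289   i=6: 174   i=7: 34
  i=8: 237   i=9: 4   i=10: 76   i=11: 217
  i=12: 33
Match at i=12, j=13: n = 12·21 + 13 = 265.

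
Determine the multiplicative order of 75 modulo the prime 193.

The order of 75 must divide p − 1 = 192 = 2^6 · 3.
Divisors: 1, 2, 3, 4, 6, 8, 12, 16, 24, 32, 48, 64, 96, 192.
Check each in increasing order: 75^1 ≡ 75;  75^2 ≡ 28;  75^3 ≡ 170;  75^4 ≡ 12;  75^6 ≡ 143;  75^8 ≡ 144;  75^12 ≡ 184;  75^16 ≡ 85;  75^24 ≡ 81;  75^32 ≡ 84;  75^48 ≡ 192;  75^64 ≡ 108;  75^96 ≡ 1.
Smallest exponent giving 1 is 96.

96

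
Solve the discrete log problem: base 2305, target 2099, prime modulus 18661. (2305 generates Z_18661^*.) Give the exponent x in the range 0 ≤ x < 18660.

17927

Baby-step giant-step with m = ceil(sqrt(18660)) = 137.
Baby table (2305^j mod 18661 for j=0..136):
  0:1  1:2305  2:13301  3:17443  4:10321  5:15791  6:9305  7:6536
  8:6053  9:12398  10:7399  11:17202  12:14646  13:1281  14:4267  15:1088
  16:7266  17:9213  18:18408  19:13987  20:12488  21:9578  22:1327  23:16992
  24:15782  25:7221  26:17454  27:17015  28:12814  29:14568  30:8101  31:11805
  32:2787  33:4651  34:9141  35:1736  36:8026  37:6879  38:12906  39:2696
  40:167  41:11715  42:608  43:1865  44:6795  45:5896  46:5072  47:9174
  48:3157  49:17756  50:4007  51:17601  52:1291  53:8656  54:3471  55:13747
  56:457  57:8369  58:13732  59:3204  60:14125  61:13341  62:16338  63:1192
  64:4393  65:11603  66:3702  67:5033  68:12584  69:6926  70:9275  71:12030
  72:17565  73:11616  74:15006  75:9997  76:15411  77:10472  78:9287  79:2368
  80:9228  81:15661  82:8231  83:12879  84:15105  85:14260  86:7279  87:1856
  88:4711  89:16814  90:16034  91:9590  92:10326  93:8655  94:1166  95:446
  96:1675  97:16709  98:16602  99:12560  100:7589  101:7288  102:3940  103:12454
  104:5852  105:15618  106:2421  107:766  108:11496  109:18321  110:62  111:12283
  112:3578  113:17789  114:5428  115:8670  116:17080  117:13351  118:2066  119:3575
  120:10874  121:2847  122:12324  123:4778  124:3300  125:11473  126:2628  127:11376
  128:2975  129:8788  130:9155  131:15345  132:7630  133:8488  134:8112  135:18499
  136:18471
Giant step factor: 2305^(-137) ≡ 15271 (mod 18661).
Scan 2099·15271^i mod 18661 for i = 0, 1, …:
  i=0: 2099   i=1: 12892   i=2: 182   i=3: 17494
  i=4: 18659   i=5: 6780   i=6: 6152   i=7: 7718
  i=8: 17363   i=9: 14885     …   i=129: 18002
  i=130: 13351
Match at i=130, j=117: x = 130·137 + 117 = 17927.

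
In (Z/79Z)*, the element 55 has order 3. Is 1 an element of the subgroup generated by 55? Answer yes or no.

yes

⟨55⟩ has order 3; its elements mod 79 are {1, 23, 55}.
1 is in this set.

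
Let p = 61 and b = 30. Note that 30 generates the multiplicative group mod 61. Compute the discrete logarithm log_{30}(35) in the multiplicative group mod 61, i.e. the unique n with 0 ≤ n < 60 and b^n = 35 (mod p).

19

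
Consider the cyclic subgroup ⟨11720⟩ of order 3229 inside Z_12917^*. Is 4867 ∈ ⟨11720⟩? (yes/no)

4867 ∈ ⟨11720⟩ iff 4867^3229 ≡ 1 (mod 12917), since |⟨11720⟩| = 3229.
4867^3229 mod 12917 = 1.
Since 1 = 1, 4867 lies in the subgroup.

yes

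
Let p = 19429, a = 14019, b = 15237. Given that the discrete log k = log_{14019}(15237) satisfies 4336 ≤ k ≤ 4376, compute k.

Compute 14019^4336 mod 19429 = 13484, then multiply by 14019 repeatedly:
  14019^4336=13484  14019^4337=7455  14019^4338=3054  14019^4339=11939  14019^4340=11435
  14019^4341=18015  14019^4342=14143  14019^4343=17201  14019^4344=7500  14019^4345=12181
  14019^4346=3958  14019^4347=17407  14019^4348=493  14019^4349=14072  14019^4350=12731
  14019^4351=1095  14019^4352=1895  14019^4353=6562  14019^4354=15792  14019^4355=14022
  14019^4356=11225  14019^4357=7804  14019^4358=19006  14019^4359=15237
Found 15237 at exponent 4359.

4359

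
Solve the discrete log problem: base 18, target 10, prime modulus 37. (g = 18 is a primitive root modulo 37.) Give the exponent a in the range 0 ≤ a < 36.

12

Successive powers of 18 modulo 37:
  18^0=1  18^1=18  18^2=28  18^3=23  18^4=7  18^5=15
  18^6=11  18^7=13  18^8=12  18^9=31  18^10=3  18^11=17
  18^12=10
So 18^12 ≡ 10 (mod 37), giving a = 12.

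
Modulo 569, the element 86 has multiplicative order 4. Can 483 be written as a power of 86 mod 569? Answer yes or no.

yes

483 ∈ ⟨86⟩ iff 483^4 ≡ 1 (mod 569), since |⟨86⟩| = 4.
483^4 mod 569 = 1.
Since 1 = 1, 483 lies in the subgroup.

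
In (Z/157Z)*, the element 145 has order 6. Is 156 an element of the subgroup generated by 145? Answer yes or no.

⟨145⟩ has order 6; its elements mod 157 are {1, 12, 13, 144, 145, 156}.
156 is in this set.

yes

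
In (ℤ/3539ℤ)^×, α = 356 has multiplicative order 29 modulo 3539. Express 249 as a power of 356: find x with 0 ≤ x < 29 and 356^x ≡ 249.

27

Successive powers of 356 modulo 3539:
  356^0=1  356^1=356  356^2=2871  356^3=2844  356^4=310  356^5=651
  356^6=1721  356^7=429  356^8=547  356^9=87  356^10=2660  356^11=2047
  356^12=3237  356^13=2197  356^14=13  356^15=1089  356^16=1933  356^17=1582
  356^18=491  356^19=1385  356^20=1139  356^21=2038  356^22=33  356^23=1131
  356^24=2729  356^25=1838  356^26=3152  356^27=249
So 356^27 ≡ 249 (mod 3539), giving x = 27.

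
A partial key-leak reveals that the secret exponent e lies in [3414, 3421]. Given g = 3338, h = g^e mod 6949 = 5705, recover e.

3418

Compute 3338^3414 mod 6949 = 4551, then multiply by 3338 repeatedly:
  3338^3414=4551  3338^3415=724  3338^3416=5409  3338^3417=1740  3338^3418=5705
Found 5705 at exponent 3418.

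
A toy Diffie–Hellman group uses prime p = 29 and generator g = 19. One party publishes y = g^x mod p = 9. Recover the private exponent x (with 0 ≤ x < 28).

26

Successive powers of 19 modulo 29:
  19^0=1  19^1=19  19^2=13  19^3=15  19^4=24  19^5=21
  19^6=22  19^7=12  19^8=25  19^9=11  19^10=6  19^11=27
  19^12=20  19^13=3  19^14=28  19^15=10  19^16=16  19^17=14
  19^18=5  19^19=8  19^20=7  19^21=17  19^22=4  19^23=18
  19^24=23  19^25=2  19^26=9
So 19^26 ≡ 9 (mod 29), giving x = 26.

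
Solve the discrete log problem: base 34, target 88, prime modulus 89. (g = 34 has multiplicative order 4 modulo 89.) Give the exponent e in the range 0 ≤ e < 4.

Successive powers of 34 modulo 89:
  34^0=1  34^1=34  34^2=88
So 34^2 ≡ 88 (mod 89), giving e = 2.

2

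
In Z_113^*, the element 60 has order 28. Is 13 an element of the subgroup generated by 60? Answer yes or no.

13 ∈ ⟨60⟩ iff 13^28 ≡ 1 (mod 113), since |⟨60⟩| = 28.
13^28 mod 113 = 112.
Since 112 ≠ 1, 13 does not lie in the subgroup.

no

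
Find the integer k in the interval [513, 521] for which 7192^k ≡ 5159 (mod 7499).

Compute 7192^513 mod 7499 = 2548, then multiply by 7192 repeatedly:
  7192^513=2548  7192^514=5159
Found 5159 at exponent 514.

514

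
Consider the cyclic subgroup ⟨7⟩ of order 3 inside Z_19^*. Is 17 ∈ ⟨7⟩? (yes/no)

no

17 ∈ ⟨7⟩ iff 17^3 ≡ 1 (mod 19), since |⟨7⟩| = 3.
17^3 mod 19 = 11.
Since 11 ≠ 1, 17 does not lie in the subgroup.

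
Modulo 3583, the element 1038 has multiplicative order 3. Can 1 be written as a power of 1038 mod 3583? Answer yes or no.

1 ∈ ⟨1038⟩ iff 1^3 ≡ 1 (mod 3583), since |⟨1038⟩| = 3.
1^3 mod 3583 = 1.
Since 1 = 1, 1 lies in the subgroup.

yes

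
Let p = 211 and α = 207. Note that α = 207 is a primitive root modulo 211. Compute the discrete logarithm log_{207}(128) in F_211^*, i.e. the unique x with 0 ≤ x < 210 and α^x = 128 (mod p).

161

Baby-step giant-step with m = ceil(sqrt(210)) = 15.
Baby table (207^j mod 211 for j=0..14):
  0:1  1:207  2:16  3:147  4:45  5:31  6:87  7:74
  8:126  9:129  10:117  11:165  12:184  13:108  14:201
Giant step factor: 207^(-15) ≡ 153 (mod 211).
Scan 128·153^i mod 211 for i = 0, 1, …:
  i=0: 128   i=1: 172   i=2: 152   i=3: 46
  i=4: 75   i=5: 81   i=6: 155   i=7: 83
  i=8: 39   i=9: 59   i=10: 165
Match at i=10, j=11: x = 10·15 + 11 = 161.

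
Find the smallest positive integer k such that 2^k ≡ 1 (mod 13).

12

The order of 2 must divide p − 1 = 12 = 2^2 · 3.
Divisors: 1, 2, 3, 4, 6, 12.
Check each in increasing order: 2^1 ≡ 2;  2^2 ≡ 4;  2^3 ≡ 8;  2^4 ≡ 3;  2^6 ≡ 12;  2^12 ≡ 1.
Smallest exponent giving 1 is 12.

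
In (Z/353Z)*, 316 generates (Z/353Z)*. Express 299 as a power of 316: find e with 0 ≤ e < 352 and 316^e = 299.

Baby-step giant-step with m = ceil(sqrt(352)) = 19.
Baby table (316^j mod 353 for j=0..18):
  0:1  1:316  2:310  3:179  4:84  5:69  6:271  7:210
  8:349  9:148  10:172  11:343  12:17  13:77  14:328  15:219
  16:16  17:114  18:18
Giant step factor: 316^(-19) ≡ 203 (mod 353).
Scan 299·203^i mod 353 for i = 0, 1, …:
  i=0: 299   i=1: 334   i=2: 26   i=3: 336
  i=4: 79   i=5: 152   i=6: 145   i=7: 136
  i=8: 74   i=9: 196   i=10: 252   i=11: 324
  i=12: 114
Match at i=12, j=17: e = 12·19 + 17 = 245.

245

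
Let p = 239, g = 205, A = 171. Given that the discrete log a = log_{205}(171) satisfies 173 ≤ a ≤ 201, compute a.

Compute 205^173 mod 239 = 171, then multiply by 205 repeatedly:
  205^173=171
Found 171 at exponent 173.

173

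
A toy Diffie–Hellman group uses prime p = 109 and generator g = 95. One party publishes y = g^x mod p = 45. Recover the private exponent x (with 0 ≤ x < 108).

72

Baby-step giant-step with m = ceil(sqrt(108)) = 11.
Baby table (95^j mod 109 for j=0..10):
  0:1  1:95  2:87  3:90  4:48  5:91  6:34  7:69
  8:15  9:8  10:106
Giant step factor: 95^(-11) ≡ 13 (mod 109).
Scan 45·13^i mod 109 for i = 0, 1, …:
  i=0: 45   i=1: 40   i=2: 84   i=3: 2
  i=4: 26   i=5: 11   i=6: 34
Match at i=6, j=6: x = 6·11 + 6 = 72.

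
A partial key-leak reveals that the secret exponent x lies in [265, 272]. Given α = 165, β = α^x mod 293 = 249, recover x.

Compute 165^265 mod 293 = 246, then multiply by 165 repeatedly:
  165^265=246  165^266=156  165^267=249
Found 249 at exponent 267.

267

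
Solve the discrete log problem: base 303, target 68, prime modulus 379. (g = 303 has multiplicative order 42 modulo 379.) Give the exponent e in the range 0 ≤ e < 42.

11

Baby-step giant-step with m = ceil(sqrt(42)) = 7.
Baby table (303^j mod 379 for j=0..6):
  0:1  1:303  2:91  3:285  4:322  5:163  6:119
Giant step factor: 303^(-7) ≡ 328 (mod 379).
Scan 68·328^i mod 379 for i = 0, 1, …:
  i=0: 68   i=1: 322
Match at i=1, j=4: e = 1·7 + 4 = 11.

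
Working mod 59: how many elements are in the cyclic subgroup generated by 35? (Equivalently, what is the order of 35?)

The order of 35 must divide p − 1 = 58 = 2 · 29.
Divisors: 1, 2, 29, 58.
Check each in increasing order: 35^1 ≡ 35;  35^2 ≡ 45;  35^29 ≡ 1.
Smallest exponent giving 1 is 29.

29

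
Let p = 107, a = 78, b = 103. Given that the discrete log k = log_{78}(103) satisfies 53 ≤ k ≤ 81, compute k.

63

Compute 78^53 mod 107 = 106, then multiply by 78 repeatedly:
  78^53=106  78^54=29  78^55=15  78^56=100  78^57=96
  78^58=105  78^59=58  78^60=30  78^61=93  78^62=85
  78^63=103
Found 103 at exponent 63.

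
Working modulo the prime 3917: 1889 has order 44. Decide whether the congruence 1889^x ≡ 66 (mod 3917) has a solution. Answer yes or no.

66 ∈ ⟨1889⟩ iff 66^44 ≡ 1 (mod 3917), since |⟨1889⟩| = 44.
66^44 mod 3917 = 1.
Since 1 = 1, 66 lies in the subgroup.

yes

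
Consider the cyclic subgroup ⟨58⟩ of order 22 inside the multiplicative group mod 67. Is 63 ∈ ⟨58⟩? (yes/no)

no

⟨58⟩ has order 22; its elements mod 67 are {1, 3, 5, 8, 9, 14, 15, 22, 24, 25, 27, 40, 42, 43, 45, 52, 53, 58, 59, 62, 64, 66}.
63 is not in this set.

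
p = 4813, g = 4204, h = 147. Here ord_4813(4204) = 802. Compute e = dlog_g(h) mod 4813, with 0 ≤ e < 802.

353

Baby-step giant-step with m = ceil(sqrt(802)) = 29.
Baby table (4204^j mod 4813 for j=0..28):
  0:1  1:4204  2:280  3:2748  4:1392  5:4173  6:4720  7:3694
  8:2838  9:4338  10:495  11:1764  12:3836  13:2994  14:781  15:858
  16:2095  17:4403  18:4227  19:712  20:4375  21:2027  22:2498  23:4439
  24:1555  25:1166  26:2230  27:4009  28:3523
Giant step factor: 4204^(-29) ≡ 1222 (mod 4813).
Scan 147·1222^i mod 4813 for i = 0, 1, …:
  i=0: 147   i=1: 1553   i=2: 1444   i=3: 3010
  i=4: 1088   i=5: 1148   i=6: 2273   i=7: 505
  i=8: 1046   i=9: 2767   i=10: 2548   i=11: 4458
  i=12: 4173
Match at i=12, j=5: e = 12·29 + 5 = 353.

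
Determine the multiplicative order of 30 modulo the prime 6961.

The order of 30 must divide p − 1 = 6960 = 2^4 · 3 · 5 · 29.
Divisors: 1, 2, 3, 4, 5, 6, 8, 10, 12, 15, 16, 20, 24, 29, 30, 40, 48, 58, 60, 80, 87, 116, 120, 145, 174, 232, 240, 290, 348, 435, 464, 580, 696, 870, 1160, 1392, 1740, 2320, 3480, 6960.
Check each in increasing order: 30^1 ≡ 30;  30^2 ≡ 900;  30^3 ≡ 6117;  30^4 ≡ 2524;  30^5 ≡ 6110;  30^6 ≡ 2314;  30^8 ≡ 1261;  30^10 ≡ 257;  30^12 ≡ 1587;  30^15 ≡ 4045;  30^16 ≡ 3013;  30^20 ≡ 3400;  30^24 ≡ 5648;  30^29 ≡ 3603;  30^30 ≡ 3675;  30^40 ≡ 4740;  30^48 ≡ 4602;  30^58 ≡ 6305;  30^60 ≡ 1285;  30^80 ≡ 4453;  30^87 ≡ 3172;  30^116 ≡ 5715;  30^120 ≡ 1468;  30^145 ≡ 507;  30^174 ≡ 2939;  30^232 ≡ 213;  30^240 ≡ 4075;  30^290 ≡ 6453;  30^348 ≡ 6081;  30^435 ≡ 1.
Smallest exponent giving 1 is 435.

435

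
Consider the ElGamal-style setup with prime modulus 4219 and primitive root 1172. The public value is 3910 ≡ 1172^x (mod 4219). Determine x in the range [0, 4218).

Baby-step giant-step with m = ceil(sqrt(4218)) = 65.
Baby table (1172^j mod 4219 for j=0..64):
  0:1  1:1172  2:2409  3:837  4:2156  5:3870  6:215  7:3059
  8:3217  9:2757  10:3669  11:907  12:4035  13:3740  14:3958  15:2095
  16:4101  17:931  18:2630  19:2490  20:2951  21:3211  22:4163  23:1872
  24:104  25:3756  26:1615  27:2668  28:617  29:1675  30:1265  31:1711
  32:1267  33:4055  34:1866  35:1510  36:1959  37:812  38:2389  39:2711
  40:385  41:4006  42:3504  43:1601  44:3136  45:643  46:2614  47:614
  48:2378  49:2476  50:3419  51:3237  52:883  53:1221  54:771  55:746
  56:979  57:4039  58:4209  59:937  60:1224  61:68  62:3754  63:3490
  64:2069
Giant step factor: 1172^(-65) ≡ 3281 (mod 4219).
Scan 3910·3281^i mod 4219 for i = 0, 1, …:
  i=0: 3910   i=1: 2950   i=2: 564   i=3: 2562
  i=4: 1674   i=5: 3475   i=6: 1737   i=7: 3447
  i=8: 2687   i=9: 2556     …   i=56: 100
  i=57: 3237
Match at i=57, j=51: x = 57·65 + 51 = 3756.

3756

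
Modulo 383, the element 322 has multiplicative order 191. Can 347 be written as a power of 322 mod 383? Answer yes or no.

no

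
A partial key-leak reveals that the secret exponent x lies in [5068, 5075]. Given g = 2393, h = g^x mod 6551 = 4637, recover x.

Compute 2393^5068 mod 6551 = 1600, then multiply by 2393 repeatedly:
  2393^5068=1600  2393^5069=3016  2393^5070=4637
Found 4637 at exponent 5070.

5070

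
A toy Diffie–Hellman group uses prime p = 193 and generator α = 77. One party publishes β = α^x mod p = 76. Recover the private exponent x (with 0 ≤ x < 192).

75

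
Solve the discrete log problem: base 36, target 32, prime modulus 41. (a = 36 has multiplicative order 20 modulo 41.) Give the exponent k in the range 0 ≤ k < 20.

Successive powers of 36 modulo 41:
  36^0=1  36^1=36  36^2=25  36^3=39  36^4=10  36^5=32
So 36^5 ≡ 32 (mod 41), giving k = 5.

5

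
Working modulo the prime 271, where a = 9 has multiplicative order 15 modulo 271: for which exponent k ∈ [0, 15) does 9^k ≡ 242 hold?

Successive powers of 9 modulo 271:
  9^0=1  9^1=9  9^2=81  9^3=187  9^4=57  9^5=242
So 9^5 ≡ 242 (mod 271), giving k = 5.

5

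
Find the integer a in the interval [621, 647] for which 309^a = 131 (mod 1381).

Compute 309^621 mod 1381 = 598, then multiply by 309 repeatedly:
  309^621=598  309^622=1109  309^623=193  309^624=254  309^625=1150
  309^626=433  309^627=1221  309^628=276  309^629=1043  309^630=514
  309^631=11  309^632=637  309^633=731  309^634=776  309^635=871
  309^636=1225  309^637=131
Found 131 at exponent 637.

637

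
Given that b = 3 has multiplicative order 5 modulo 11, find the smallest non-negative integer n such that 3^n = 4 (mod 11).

4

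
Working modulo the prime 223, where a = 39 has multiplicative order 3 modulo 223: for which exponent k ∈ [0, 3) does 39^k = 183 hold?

2

Successive powers of 39 modulo 223:
  39^0=1  39^1=39  39^2=183
So 39^2 ≡ 183 (mod 223), giving k = 2.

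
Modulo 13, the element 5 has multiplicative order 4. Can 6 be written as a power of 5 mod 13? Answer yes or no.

no

6 ∈ ⟨5⟩ iff 6^4 ≡ 1 (mod 13), since |⟨5⟩| = 4.
6^4 mod 13 = 9.
Since 9 ≠ 1, 6 does not lie in the subgroup.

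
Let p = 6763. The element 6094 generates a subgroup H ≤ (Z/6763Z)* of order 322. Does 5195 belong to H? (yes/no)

no

5195 ∈ ⟨6094⟩ iff 5195^322 ≡ 1 (mod 6763), since |⟨6094⟩| = 322.
5195^322 mod 6763 = 839.
Since 839 ≠ 1, 5195 does not lie in the subgroup.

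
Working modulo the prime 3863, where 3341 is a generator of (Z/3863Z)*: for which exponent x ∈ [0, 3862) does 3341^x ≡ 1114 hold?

2404

Baby-step giant-step with m = ceil(sqrt(3862)) = 63.
Baby table (3341^j mod 3863 for j=0..62):
  0:1  1:3341  2:2074  3:2875  4:1957  5:2141  6:2668  7:1847
  8:1616  9:2445  10:2363  11:2674  12:2578  13:2471  14:380  15:2516
  16:68  17:3134  18:1964  19:2350  20:1734  21:2657  22:3726  23:1980
  24:1724  25:151  26:2301  27:271  28:1469  29:1919  30:2662  31:1116
  32:761  33:647  34:2210  35:1417  36:2022  37:2978  38:2273  39:3298
  40:1342  41:2542  42:1948  43:2976  44:3317  45:3013  46:3318  47:2491
  48:1529  49:1503  50:3486  51:3644  52:2291  53:1628  54:44  55:210
  56:2407  57:2884  58:1122  59:1492  60:1502  61:145  62:1570
Giant step factor: 3341^(-63) ≡ 1528 (mod 3863).
Scan 1114·1528^i mod 3863 for i = 0, 1, …:
  i=0: 1114   i=1: 2472   i=2: 3065   i=3: 1364
  i=4: 2035   i=5: 3628   i=6: 179   i=7: 3102
  i=8: 3818   i=9: 774     …   i=37: 2962
  i=38: 2363
Match at i=38, j=10: x = 38·63 + 10 = 2404.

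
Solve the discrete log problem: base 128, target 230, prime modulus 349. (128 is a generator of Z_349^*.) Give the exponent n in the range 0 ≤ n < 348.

Baby-step giant-step with m = ceil(sqrt(348)) = 19.
Baby table (128^j mod 349 for j=0..18):
  0:1  1:128  2:330  3:11  4:12  5:140  6:121  7:132
  8:144  9:284  10:56  11:188  12:332  13:267  14:323  15:162
  16:145  17:63  18:37
Giant step factor: 128^(-19) ≡ 114 (mod 349).
Scan 230·114^i mod 349 for i = 0, 1, …:
  i=0: 230   i=1: 45   i=2: 244   i=3: 245
  i=4: 10   i=5: 93   i=6: 132
Match at i=6, j=7: n = 6·19 + 7 = 121.

121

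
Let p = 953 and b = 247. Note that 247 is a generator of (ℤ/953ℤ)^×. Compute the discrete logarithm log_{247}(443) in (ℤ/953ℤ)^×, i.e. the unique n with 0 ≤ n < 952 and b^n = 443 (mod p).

224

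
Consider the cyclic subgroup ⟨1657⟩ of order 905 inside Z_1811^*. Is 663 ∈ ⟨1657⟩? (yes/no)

663 ∈ ⟨1657⟩ iff 663^905 ≡ 1 (mod 1811), since |⟨1657⟩| = 905.
663^905 mod 1811 = 1.
Since 1 = 1, 663 lies in the subgroup.

yes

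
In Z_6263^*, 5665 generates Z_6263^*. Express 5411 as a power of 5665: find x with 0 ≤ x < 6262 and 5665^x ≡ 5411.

Baby-step giant-step with m = ceil(sqrt(6262)) = 80.
Baby table (5665^j mod 6263 for j=0..79):
  0:1  1:5665  2:613  3:2943  4:6252  5:315  6:5783  7:5205
  8:121  9:2798  10:5280  11:5375  12:4932  13:537  14:4550  15:3505
  16:2115  17:356  18:54  19:5286  20:1787  21:2347  22:5669  23:4484
  24:5395  25:5498  26:271  27:780  28:3285  29:2152  30:3282  31:3946
  32:1443  33:1380  34:1476  35:435  36:2916  37:3609  38:2553  39:1478
  40:5502  41:4142  42:3232  43:2531  44:2108  45:4542  46:2026  47:3474
  48:1864  49:142  50:2766  51:5627  52:4548  53:4701  54:889  55:733
  56:76  57:4656  58:2747  59:4463  60:5427  61:5151  62:1098  63:1011
  64:2933  65:5969  66:448  67:1405  68:5315  69:3234  70:1335  71:3334
  72:4165  73:2004  74:4104  75:904  76:4289  77:3008  78:4960  79:2582
Giant step factor: 5665^(-80) ≡ 4974 (mod 6263).
Scan 5411·4974^i mod 6263 for i = 0, 1, …:
  i=0: 5411   i=1: 2203   i=2: 3735   i=3: 1832
  i=4: 5966   i=5: 790   i=6: 2559   i=7: 2050
  i=8: 536   i=9: 4289
Match at i=9, j=76: x = 9·80 + 76 = 796.

796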